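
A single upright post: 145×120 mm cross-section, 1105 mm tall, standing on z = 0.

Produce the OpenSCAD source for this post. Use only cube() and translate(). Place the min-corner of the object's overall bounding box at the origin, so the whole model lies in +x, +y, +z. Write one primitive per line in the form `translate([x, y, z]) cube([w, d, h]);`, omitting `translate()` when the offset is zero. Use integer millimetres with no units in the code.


cube([145, 120, 1105]);


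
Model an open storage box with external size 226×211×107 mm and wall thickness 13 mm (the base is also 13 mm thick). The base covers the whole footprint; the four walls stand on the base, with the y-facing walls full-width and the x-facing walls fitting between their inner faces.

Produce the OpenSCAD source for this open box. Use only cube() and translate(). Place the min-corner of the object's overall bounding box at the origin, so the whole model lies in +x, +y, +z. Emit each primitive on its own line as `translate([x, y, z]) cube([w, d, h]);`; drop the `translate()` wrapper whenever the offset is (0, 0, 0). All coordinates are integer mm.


cube([226, 211, 13]);
translate([0, 0, 13]) cube([226, 13, 94]);
translate([0, 198, 13]) cube([226, 13, 94]);
translate([0, 13, 13]) cube([13, 185, 94]);
translate([213, 13, 13]) cube([13, 185, 94]);


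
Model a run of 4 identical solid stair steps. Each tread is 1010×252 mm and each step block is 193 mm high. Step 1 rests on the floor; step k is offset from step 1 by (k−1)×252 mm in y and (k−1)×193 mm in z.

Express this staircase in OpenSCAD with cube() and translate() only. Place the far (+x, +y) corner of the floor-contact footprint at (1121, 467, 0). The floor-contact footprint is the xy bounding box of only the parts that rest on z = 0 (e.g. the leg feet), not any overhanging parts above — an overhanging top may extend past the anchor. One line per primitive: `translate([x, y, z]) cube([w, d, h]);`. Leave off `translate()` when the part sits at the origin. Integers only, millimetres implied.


translate([111, 215, 0]) cube([1010, 252, 193]);
translate([111, 467, 193]) cube([1010, 252, 193]);
translate([111, 719, 386]) cube([1010, 252, 193]);
translate([111, 971, 579]) cube([1010, 252, 193]);


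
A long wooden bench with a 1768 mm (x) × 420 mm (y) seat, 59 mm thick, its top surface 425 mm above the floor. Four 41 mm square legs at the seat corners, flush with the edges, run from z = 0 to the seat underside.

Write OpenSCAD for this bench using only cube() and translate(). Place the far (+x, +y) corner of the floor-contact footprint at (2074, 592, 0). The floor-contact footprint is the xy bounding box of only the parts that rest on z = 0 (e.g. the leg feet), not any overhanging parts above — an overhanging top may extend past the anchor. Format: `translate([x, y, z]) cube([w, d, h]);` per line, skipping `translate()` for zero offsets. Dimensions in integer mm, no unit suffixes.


// leg_h = 425 − 59 = 366
translate([306, 172, 366]) cube([1768, 420, 59]);
translate([306, 172, 0]) cube([41, 41, 366]);
translate([306, 551, 0]) cube([41, 41, 366]);
translate([2033, 172, 0]) cube([41, 41, 366]);
translate([2033, 551, 0]) cube([41, 41, 366]);


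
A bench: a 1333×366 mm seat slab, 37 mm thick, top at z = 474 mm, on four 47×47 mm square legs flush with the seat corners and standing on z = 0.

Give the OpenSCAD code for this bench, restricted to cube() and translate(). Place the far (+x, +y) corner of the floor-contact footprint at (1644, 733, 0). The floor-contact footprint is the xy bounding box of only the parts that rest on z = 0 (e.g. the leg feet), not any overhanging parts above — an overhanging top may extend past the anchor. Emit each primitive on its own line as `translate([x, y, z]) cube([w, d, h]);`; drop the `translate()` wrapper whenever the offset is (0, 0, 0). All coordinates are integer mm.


translate([311, 367, 437]) cube([1333, 366, 37]);
translate([311, 367, 0]) cube([47, 47, 437]);
translate([311, 686, 0]) cube([47, 47, 437]);
translate([1597, 367, 0]) cube([47, 47, 437]);
translate([1597, 686, 0]) cube([47, 47, 437]);


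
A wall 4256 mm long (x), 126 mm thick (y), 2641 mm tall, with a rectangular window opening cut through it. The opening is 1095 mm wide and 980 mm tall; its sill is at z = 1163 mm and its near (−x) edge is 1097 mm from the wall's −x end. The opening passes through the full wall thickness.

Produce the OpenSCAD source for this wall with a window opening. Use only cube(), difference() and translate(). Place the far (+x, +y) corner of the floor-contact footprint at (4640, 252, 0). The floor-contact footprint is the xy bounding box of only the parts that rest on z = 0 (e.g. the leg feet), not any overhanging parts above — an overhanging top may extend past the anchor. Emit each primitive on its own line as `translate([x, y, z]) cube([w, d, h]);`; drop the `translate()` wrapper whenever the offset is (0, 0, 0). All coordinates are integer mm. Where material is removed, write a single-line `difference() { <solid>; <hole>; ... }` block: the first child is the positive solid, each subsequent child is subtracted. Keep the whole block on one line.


difference() { translate([384, 126, 0]) cube([4256, 126, 2641]); translate([1481, 126, 1163]) cube([1095, 126, 980]); }


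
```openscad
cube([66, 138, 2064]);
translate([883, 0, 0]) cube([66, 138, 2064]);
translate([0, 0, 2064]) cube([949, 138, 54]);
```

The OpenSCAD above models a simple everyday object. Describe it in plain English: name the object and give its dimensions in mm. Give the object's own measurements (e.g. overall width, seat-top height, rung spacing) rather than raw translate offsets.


A door frame. The clear opening is 817 mm wide and 2064 mm high. Two 66 mm wide jambs, 138 mm deep, stand either side of the opening from the floor to the top of the opening. A 54 mm thick head sits across the top of both jambs, spanning the full outside width of the frame.


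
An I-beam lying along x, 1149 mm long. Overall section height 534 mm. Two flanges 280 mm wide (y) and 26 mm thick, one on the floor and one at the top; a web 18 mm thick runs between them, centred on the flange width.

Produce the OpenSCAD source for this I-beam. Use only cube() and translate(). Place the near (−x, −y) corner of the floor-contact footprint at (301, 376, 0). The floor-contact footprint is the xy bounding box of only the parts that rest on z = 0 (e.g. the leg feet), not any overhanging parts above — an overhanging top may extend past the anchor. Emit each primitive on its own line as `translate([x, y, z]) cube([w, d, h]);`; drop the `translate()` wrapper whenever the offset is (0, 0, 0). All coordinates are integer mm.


translate([301, 376, 0]) cube([1149, 280, 26]);
translate([301, 507, 26]) cube([1149, 18, 482]);
translate([301, 376, 508]) cube([1149, 280, 26]);


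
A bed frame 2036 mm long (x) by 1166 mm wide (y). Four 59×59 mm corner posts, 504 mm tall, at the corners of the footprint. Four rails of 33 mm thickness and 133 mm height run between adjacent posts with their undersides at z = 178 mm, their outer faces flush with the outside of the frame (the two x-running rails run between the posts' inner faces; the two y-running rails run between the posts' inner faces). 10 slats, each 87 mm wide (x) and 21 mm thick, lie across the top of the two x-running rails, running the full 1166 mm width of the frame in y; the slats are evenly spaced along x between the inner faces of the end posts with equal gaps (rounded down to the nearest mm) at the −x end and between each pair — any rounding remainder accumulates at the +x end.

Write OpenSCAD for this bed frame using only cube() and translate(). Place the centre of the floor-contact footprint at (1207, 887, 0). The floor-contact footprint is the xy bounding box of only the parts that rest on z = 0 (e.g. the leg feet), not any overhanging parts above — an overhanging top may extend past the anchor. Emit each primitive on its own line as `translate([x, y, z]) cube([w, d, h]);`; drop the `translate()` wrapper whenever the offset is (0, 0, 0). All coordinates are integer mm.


// slat z = rail_z + rail_h = 178 + 133 = 311
// slat gap = ⌊(1918 − 10·87) / 11⌋ = 95
translate([189, 304, 0]) cube([59, 59, 504]);
translate([189, 1411, 0]) cube([59, 59, 504]);
translate([2166, 304, 0]) cube([59, 59, 504]);
translate([2166, 1411, 0]) cube([59, 59, 504]);
translate([248, 304, 178]) cube([1918, 33, 133]);
translate([248, 1437, 178]) cube([1918, 33, 133]);
translate([189, 363, 178]) cube([33, 1048, 133]);
translate([2192, 363, 178]) cube([33, 1048, 133]);
translate([343, 304, 311]) cube([87, 1166, 21]);
translate([525, 304, 311]) cube([87, 1166, 21]);
translate([707, 304, 311]) cube([87, 1166, 21]);
translate([889, 304, 311]) cube([87, 1166, 21]);
translate([1071, 304, 311]) cube([87, 1166, 21]);
translate([1253, 304, 311]) cube([87, 1166, 21]);
translate([1435, 304, 311]) cube([87, 1166, 21]);
translate([1617, 304, 311]) cube([87, 1166, 21]);
translate([1799, 304, 311]) cube([87, 1166, 21]);
translate([1981, 304, 311]) cube([87, 1166, 21]);


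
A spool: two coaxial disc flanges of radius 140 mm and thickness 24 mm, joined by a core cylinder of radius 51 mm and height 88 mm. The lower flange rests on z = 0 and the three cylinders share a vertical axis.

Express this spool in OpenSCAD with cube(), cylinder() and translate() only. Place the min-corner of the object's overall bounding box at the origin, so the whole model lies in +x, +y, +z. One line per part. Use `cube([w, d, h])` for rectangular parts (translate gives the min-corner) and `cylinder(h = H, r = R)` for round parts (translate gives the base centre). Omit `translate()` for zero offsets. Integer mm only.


translate([140, 140, 0]) cylinder(h = 24, r = 140);
translate([140, 140, 24]) cylinder(h = 88, r = 51);
translate([140, 140, 112]) cylinder(h = 24, r = 140);


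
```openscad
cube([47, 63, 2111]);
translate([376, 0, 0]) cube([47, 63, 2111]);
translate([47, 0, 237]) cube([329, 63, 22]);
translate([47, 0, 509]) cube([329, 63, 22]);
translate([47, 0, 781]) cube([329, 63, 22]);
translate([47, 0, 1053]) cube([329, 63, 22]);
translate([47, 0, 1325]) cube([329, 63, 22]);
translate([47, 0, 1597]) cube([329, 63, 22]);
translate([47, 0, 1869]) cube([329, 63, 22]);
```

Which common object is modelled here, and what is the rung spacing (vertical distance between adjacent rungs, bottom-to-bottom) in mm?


A ladder. The rung spacing is 272 mm.

Two tall 47×63 posts with 7 short bars between them — a ladder. Adjacent rungs sit at z = 237 and z = 509, so the spacing is 509 − 237 = 272 mm.


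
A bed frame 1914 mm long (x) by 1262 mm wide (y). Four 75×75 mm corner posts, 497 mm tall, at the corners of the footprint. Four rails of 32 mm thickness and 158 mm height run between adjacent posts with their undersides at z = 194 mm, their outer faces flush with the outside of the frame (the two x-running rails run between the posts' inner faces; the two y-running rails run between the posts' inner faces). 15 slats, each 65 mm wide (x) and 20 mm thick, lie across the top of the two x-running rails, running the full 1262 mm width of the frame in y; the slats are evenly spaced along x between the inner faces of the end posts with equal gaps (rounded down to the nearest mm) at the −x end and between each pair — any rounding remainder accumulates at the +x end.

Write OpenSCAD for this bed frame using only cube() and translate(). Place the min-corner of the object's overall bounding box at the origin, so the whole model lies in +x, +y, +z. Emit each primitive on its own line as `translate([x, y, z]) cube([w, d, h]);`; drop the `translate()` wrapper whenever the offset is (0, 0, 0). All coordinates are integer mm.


cube([75, 75, 497]);
translate([0, 1187, 0]) cube([75, 75, 497]);
translate([1839, 0, 0]) cube([75, 75, 497]);
translate([1839, 1187, 0]) cube([75, 75, 497]);
translate([75, 0, 194]) cube([1764, 32, 158]);
translate([75, 1230, 194]) cube([1764, 32, 158]);
translate([0, 75, 194]) cube([32, 1112, 158]);
translate([1882, 75, 194]) cube([32, 1112, 158]);
translate([124, 0, 352]) cube([65, 1262, 20]);
translate([238, 0, 352]) cube([65, 1262, 20]);
translate([352, 0, 352]) cube([65, 1262, 20]);
translate([466, 0, 352]) cube([65, 1262, 20]);
translate([580, 0, 352]) cube([65, 1262, 20]);
translate([694, 0, 352]) cube([65, 1262, 20]);
translate([808, 0, 352]) cube([65, 1262, 20]);
translate([922, 0, 352]) cube([65, 1262, 20]);
translate([1036, 0, 352]) cube([65, 1262, 20]);
translate([1150, 0, 352]) cube([65, 1262, 20]);
translate([1264, 0, 352]) cube([65, 1262, 20]);
translate([1378, 0, 352]) cube([65, 1262, 20]);
translate([1492, 0, 352]) cube([65, 1262, 20]);
translate([1606, 0, 352]) cube([65, 1262, 20]);
translate([1720, 0, 352]) cube([65, 1262, 20]);


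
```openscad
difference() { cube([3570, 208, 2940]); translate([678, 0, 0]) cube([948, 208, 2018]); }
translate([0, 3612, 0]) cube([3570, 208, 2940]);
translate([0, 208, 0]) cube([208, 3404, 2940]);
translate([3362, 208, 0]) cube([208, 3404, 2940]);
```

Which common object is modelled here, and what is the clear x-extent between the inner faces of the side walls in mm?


A single room. The interior width is 3154 mm.

Four walls enclosing a rectangle with a door in the front wall — a room. Outside width 3570 minus two 208 mm walls gives 3154 mm.


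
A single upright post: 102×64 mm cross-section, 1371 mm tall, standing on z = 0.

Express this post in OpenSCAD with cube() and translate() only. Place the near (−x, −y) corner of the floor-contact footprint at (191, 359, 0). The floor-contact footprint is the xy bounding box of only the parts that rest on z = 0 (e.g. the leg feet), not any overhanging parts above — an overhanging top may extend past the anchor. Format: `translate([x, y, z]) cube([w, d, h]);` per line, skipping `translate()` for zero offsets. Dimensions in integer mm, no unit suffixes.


translate([191, 359, 0]) cube([102, 64, 1371]);


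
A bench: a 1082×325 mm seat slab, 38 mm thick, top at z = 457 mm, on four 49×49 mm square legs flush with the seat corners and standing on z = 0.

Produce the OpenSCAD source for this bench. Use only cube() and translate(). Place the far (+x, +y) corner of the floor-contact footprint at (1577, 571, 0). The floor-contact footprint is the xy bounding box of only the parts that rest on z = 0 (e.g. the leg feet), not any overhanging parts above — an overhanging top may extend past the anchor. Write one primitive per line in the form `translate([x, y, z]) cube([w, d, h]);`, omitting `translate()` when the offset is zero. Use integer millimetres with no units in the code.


translate([495, 246, 419]) cube([1082, 325, 38]);
translate([495, 246, 0]) cube([49, 49, 419]);
translate([495, 522, 0]) cube([49, 49, 419]);
translate([1528, 246, 0]) cube([49, 49, 419]);
translate([1528, 522, 0]) cube([49, 49, 419]);


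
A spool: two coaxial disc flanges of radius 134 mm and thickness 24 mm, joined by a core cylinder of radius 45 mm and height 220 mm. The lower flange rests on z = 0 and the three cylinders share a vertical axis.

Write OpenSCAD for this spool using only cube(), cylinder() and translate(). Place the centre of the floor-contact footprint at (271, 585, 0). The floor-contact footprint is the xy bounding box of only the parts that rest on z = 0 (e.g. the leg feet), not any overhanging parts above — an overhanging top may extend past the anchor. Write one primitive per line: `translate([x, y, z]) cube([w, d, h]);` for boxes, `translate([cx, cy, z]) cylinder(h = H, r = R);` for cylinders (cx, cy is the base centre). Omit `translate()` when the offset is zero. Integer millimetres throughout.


translate([271, 585, 0]) cylinder(h = 24, r = 134);
translate([271, 585, 24]) cylinder(h = 220, r = 45);
translate([271, 585, 244]) cylinder(h = 24, r = 134);


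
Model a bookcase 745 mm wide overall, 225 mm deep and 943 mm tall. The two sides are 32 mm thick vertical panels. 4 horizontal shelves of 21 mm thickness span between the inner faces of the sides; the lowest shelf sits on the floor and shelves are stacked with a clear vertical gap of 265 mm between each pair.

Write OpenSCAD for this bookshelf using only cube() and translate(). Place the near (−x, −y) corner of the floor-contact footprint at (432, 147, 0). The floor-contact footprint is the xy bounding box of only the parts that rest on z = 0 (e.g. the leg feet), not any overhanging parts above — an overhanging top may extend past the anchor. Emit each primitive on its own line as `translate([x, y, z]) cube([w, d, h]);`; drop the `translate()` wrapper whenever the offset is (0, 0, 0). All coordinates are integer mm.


translate([432, 147, 0]) cube([32, 225, 943]);
translate([1145, 147, 0]) cube([32, 225, 943]);
translate([464, 147, 0]) cube([681, 225, 21]);
translate([464, 147, 286]) cube([681, 225, 21]);
translate([464, 147, 572]) cube([681, 225, 21]);
translate([464, 147, 858]) cube([681, 225, 21]);


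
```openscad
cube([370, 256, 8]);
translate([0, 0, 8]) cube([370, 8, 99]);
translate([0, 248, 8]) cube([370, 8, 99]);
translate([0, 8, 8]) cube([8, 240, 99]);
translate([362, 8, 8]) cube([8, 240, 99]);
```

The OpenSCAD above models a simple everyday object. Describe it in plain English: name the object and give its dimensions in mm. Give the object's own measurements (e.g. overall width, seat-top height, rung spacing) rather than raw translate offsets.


An open-topped rectangular box: outside dimensions 370×256×107 mm, with a uniform wall and base thickness of 8 mm. The base is a full 370×256 slab on the floor; four walls sit on top of the base. The front and back walls (the −y and +y sides) span the full width; the two side walls fit between them.


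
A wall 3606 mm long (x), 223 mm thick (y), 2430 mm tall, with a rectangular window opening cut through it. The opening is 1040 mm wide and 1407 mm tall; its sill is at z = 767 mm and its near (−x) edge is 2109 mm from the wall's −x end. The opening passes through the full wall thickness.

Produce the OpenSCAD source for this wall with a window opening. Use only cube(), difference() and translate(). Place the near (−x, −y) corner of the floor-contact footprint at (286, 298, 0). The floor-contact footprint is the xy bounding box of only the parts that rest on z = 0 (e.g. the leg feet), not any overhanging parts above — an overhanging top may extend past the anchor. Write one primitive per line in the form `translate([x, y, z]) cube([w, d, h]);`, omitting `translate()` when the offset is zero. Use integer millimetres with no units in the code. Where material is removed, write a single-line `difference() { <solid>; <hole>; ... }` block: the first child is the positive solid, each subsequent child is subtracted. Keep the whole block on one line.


difference() { translate([286, 298, 0]) cube([3606, 223, 2430]); translate([2395, 298, 767]) cube([1040, 223, 1407]); }


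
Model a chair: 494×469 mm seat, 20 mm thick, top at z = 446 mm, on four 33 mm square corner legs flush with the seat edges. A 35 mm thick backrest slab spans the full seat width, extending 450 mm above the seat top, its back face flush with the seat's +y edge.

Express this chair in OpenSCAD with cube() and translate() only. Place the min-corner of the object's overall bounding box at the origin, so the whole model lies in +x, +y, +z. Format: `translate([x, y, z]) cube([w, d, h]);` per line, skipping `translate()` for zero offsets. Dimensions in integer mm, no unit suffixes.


// leg_h = 446 - 20 = 426
translate([0, 0, 426]) cube([494, 469, 20]);
cube([33, 33, 426]);
translate([461, 0, 0]) cube([33, 33, 426]);
translate([0, 436, 0]) cube([33, 33, 426]);
translate([461, 436, 0]) cube([33, 33, 426]);
translate([0, 434, 446]) cube([494, 35, 450]);


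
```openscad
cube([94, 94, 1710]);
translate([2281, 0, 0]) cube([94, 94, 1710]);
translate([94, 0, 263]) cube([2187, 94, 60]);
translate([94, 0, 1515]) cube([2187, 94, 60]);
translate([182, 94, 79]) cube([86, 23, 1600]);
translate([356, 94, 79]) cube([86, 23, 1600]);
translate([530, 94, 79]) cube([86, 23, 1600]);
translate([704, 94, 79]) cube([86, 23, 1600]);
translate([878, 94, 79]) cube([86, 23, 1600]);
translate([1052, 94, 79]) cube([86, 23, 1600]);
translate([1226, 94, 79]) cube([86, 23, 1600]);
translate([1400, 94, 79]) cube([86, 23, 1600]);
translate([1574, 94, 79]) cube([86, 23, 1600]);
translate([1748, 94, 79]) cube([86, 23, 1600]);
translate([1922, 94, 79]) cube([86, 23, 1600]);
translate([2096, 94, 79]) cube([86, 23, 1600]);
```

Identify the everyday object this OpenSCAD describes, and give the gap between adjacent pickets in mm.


A fence section. The picket gap is 88 mm.

Two posts, two rails, 12 pickets — a fence section. Span 2187 mm holds 12 pickets of 86 mm with 13 equal gaps: ⌊(2187 − 12·86) / 13⌋ = 88 mm.


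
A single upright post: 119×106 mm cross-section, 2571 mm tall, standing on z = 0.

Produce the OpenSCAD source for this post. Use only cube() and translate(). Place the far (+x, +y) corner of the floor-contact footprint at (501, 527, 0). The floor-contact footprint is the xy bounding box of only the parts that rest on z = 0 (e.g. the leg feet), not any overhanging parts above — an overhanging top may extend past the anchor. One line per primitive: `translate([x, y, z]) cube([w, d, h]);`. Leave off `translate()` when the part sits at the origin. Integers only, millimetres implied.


translate([382, 421, 0]) cube([119, 106, 2571]);


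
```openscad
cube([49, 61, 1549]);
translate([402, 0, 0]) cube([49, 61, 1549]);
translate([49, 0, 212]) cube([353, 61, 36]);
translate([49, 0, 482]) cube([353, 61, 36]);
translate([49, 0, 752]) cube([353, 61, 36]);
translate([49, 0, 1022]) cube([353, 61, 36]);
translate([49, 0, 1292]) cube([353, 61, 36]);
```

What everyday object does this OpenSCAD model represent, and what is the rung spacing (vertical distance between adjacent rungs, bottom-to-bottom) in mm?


A ladder. The rung spacing is 270 mm.

Two tall 49×61 posts with 5 short bars between them — a ladder. Adjacent rungs sit at z = 212 and z = 482, so the spacing is 482 − 212 = 270 mm.


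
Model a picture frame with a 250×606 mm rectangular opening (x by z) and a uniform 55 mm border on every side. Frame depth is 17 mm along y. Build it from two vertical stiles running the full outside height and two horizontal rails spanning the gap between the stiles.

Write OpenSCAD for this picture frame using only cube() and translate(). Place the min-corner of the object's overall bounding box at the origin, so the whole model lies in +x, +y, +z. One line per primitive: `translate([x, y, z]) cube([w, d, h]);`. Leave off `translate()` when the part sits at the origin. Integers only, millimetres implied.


cube([55, 17, 716]);
translate([305, 0, 0]) cube([55, 17, 716]);
translate([55, 0, 0]) cube([250, 17, 55]);
translate([55, 0, 661]) cube([250, 17, 55]);


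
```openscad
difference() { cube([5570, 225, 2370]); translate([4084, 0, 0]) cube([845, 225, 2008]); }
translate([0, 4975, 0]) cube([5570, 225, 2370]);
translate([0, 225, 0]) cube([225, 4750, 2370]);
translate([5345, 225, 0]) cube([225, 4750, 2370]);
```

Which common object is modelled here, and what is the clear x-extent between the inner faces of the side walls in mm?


A single room. The interior width is 5120 mm.

Four walls enclosing a rectangle with a door in the front wall — a room. Outside width 5570 minus two 225 mm walls gives 5120 mm.


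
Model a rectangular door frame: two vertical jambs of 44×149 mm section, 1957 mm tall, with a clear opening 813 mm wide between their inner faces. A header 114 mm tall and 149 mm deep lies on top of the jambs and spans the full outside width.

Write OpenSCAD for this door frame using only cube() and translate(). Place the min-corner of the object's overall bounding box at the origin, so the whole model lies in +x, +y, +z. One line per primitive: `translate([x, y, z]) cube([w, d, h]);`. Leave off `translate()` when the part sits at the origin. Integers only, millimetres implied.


cube([44, 149, 1957]);
translate([857, 0, 0]) cube([44, 149, 1957]);
translate([0, 0, 1957]) cube([901, 149, 114]);


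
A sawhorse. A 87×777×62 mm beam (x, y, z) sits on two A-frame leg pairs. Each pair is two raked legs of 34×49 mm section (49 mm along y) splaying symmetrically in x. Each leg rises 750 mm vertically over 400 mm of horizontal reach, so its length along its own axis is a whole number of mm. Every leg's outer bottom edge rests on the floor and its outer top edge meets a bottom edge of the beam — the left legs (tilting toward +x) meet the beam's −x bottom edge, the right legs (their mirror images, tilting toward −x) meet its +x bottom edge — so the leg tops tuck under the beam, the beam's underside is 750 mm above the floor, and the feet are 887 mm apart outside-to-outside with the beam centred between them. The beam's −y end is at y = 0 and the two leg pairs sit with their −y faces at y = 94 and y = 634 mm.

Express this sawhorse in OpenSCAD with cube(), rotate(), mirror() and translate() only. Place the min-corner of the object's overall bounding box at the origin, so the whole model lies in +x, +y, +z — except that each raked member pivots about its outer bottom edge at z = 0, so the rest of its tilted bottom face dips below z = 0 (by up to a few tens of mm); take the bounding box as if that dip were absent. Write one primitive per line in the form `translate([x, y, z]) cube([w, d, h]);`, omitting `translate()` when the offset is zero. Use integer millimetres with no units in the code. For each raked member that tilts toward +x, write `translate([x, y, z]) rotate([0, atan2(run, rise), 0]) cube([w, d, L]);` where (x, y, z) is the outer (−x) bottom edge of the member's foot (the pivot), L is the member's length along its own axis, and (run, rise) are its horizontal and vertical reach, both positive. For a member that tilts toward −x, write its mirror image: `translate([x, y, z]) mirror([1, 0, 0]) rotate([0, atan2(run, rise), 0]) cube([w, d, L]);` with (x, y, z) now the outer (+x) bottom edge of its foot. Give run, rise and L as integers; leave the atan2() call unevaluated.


// leg length = √(400² + 750²) = 850
// right-leg outer foot x = 2·400 + 87 = 887
// beam min-corner = (400, 0, 750)
translate([400, 0, 750]) cube([87, 777, 62]);
translate([0, 94, 0]) rotate([0, atan2(400, 750), 0]) cube([34, 49, 850]);
translate([887, 94, 0]) mirror([1, 0, 0]) rotate([0, atan2(400, 750), 0]) cube([34, 49, 850]);
translate([0, 634, 0]) rotate([0, atan2(400, 750), 0]) cube([34, 49, 850]);
translate([887, 634, 0]) mirror([1, 0, 0]) rotate([0, atan2(400, 750), 0]) cube([34, 49, 850]);


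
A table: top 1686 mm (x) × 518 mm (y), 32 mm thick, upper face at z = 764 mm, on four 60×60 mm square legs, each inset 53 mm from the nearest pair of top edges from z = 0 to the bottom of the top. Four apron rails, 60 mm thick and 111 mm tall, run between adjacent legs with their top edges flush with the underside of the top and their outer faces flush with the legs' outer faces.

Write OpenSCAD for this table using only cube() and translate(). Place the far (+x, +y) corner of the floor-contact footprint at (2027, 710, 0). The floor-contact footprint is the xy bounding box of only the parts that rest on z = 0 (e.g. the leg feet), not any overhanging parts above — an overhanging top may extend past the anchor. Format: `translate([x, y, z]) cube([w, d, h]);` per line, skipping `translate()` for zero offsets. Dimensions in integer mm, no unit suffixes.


translate([394, 245, 732]) cube([1686, 518, 32]);
translate([447, 298, 0]) cube([60, 60, 732]);
translate([1967, 298, 0]) cube([60, 60, 732]);
translate([447, 650, 0]) cube([60, 60, 732]);
translate([1967, 650, 0]) cube([60, 60, 732]);
translate([507, 298, 621]) cube([1460, 60, 111]);
translate([507, 650, 621]) cube([1460, 60, 111]);
translate([447, 358, 621]) cube([60, 292, 111]);
translate([1967, 358, 621]) cube([60, 292, 111]);


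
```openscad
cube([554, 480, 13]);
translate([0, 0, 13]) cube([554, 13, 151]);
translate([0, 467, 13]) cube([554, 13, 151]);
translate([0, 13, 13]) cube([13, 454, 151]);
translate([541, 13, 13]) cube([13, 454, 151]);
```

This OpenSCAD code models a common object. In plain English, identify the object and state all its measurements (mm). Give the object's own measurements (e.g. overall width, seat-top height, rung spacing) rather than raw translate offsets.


An open-topped rectangular box: outside dimensions 554×480×164 mm, with a uniform wall and base thickness of 13 mm. The base is a full 554×480 slab on the floor; four walls sit on top of the base. The front and back walls (the −y and +y sides) span the full width; the two side walls fit between them.


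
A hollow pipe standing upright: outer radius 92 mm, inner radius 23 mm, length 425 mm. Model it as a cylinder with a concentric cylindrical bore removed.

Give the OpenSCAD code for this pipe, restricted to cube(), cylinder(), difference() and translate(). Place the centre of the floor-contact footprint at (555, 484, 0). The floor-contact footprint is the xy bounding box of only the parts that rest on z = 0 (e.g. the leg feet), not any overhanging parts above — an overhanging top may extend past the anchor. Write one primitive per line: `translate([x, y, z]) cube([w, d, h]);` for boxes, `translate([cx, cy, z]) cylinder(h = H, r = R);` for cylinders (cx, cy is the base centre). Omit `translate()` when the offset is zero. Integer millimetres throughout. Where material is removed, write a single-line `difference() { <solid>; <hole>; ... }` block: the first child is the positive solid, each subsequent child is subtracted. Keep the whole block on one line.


difference() { translate([555, 484, 0]) cylinder(h = 425, r = 92); translate([555, 484, 0]) cylinder(h = 425, r = 23); }


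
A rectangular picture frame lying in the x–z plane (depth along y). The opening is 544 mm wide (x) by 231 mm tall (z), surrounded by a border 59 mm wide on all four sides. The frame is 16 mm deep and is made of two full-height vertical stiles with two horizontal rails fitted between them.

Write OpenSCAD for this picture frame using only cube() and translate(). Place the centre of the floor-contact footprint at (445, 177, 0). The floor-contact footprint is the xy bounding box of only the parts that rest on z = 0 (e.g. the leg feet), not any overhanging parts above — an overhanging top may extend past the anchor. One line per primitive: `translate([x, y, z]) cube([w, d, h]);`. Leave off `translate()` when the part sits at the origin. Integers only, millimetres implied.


translate([114, 169, 0]) cube([59, 16, 349]);
translate([717, 169, 0]) cube([59, 16, 349]);
translate([173, 169, 0]) cube([544, 16, 59]);
translate([173, 169, 290]) cube([544, 16, 59]);


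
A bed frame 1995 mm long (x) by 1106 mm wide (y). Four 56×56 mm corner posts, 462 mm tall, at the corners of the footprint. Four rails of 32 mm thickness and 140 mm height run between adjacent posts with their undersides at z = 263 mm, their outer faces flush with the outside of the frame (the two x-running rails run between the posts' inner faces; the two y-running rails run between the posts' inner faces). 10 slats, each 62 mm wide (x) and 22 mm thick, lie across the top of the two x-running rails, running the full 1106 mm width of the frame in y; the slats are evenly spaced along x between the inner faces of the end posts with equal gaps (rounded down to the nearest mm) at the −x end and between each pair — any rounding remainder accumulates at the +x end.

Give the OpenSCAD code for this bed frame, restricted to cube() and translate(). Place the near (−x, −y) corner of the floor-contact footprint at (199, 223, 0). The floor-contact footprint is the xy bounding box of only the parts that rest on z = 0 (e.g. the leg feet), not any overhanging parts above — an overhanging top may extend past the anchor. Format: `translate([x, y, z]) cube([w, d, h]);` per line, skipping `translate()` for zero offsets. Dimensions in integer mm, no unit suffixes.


translate([199, 223, 0]) cube([56, 56, 462]);
translate([199, 1273, 0]) cube([56, 56, 462]);
translate([2138, 223, 0]) cube([56, 56, 462]);
translate([2138, 1273, 0]) cube([56, 56, 462]);
translate([255, 223, 263]) cube([1883, 32, 140]);
translate([255, 1297, 263]) cube([1883, 32, 140]);
translate([199, 279, 263]) cube([32, 994, 140]);
translate([2162, 279, 263]) cube([32, 994, 140]);
translate([369, 223, 403]) cube([62, 1106, 22]);
translate([545, 223, 403]) cube([62, 1106, 22]);
translate([721, 223, 403]) cube([62, 1106, 22]);
translate([897, 223, 403]) cube([62, 1106, 22]);
translate([1073, 223, 403]) cube([62, 1106, 22]);
translate([1249, 223, 403]) cube([62, 1106, 22]);
translate([1425, 223, 403]) cube([62, 1106, 22]);
translate([1601, 223, 403]) cube([62, 1106, 22]);
translate([1777, 223, 403]) cube([62, 1106, 22]);
translate([1953, 223, 403]) cube([62, 1106, 22]);


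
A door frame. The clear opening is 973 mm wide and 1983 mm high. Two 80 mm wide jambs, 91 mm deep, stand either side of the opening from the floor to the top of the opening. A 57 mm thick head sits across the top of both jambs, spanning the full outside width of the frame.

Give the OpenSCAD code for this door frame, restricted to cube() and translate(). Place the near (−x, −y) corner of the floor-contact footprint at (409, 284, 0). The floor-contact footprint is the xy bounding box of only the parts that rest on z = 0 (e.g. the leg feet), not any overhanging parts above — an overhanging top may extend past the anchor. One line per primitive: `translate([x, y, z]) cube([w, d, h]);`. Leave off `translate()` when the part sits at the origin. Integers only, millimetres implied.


translate([409, 284, 0]) cube([80, 91, 1983]);
translate([1462, 284, 0]) cube([80, 91, 1983]);
translate([409, 284, 1983]) cube([1133, 91, 57]);


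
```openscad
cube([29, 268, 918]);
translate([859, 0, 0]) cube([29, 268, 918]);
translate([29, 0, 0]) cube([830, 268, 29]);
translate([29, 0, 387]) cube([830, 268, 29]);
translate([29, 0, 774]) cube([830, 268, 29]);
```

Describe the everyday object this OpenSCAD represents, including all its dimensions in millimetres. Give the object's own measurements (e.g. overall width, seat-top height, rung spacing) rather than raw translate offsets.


An open bookshelf. Two side panels, each 29 mm thick, 268 mm deep and 918 mm tall, stand 888 mm apart (outside-to-outside). Between them sit 3 shelves, each 29 mm thick and 268 mm deep, spanning the full gap between the sides. The bottom shelf rests on the floor (its underside at z = 0) and the clear gap between one shelf's top and the next shelf's underside is 358 mm.


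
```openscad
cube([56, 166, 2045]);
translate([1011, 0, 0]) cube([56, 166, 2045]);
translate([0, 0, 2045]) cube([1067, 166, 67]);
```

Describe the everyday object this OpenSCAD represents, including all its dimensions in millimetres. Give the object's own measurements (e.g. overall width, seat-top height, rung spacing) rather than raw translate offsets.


A door frame. The clear opening is 955 mm wide and 2045 mm high. Two 56 mm wide jambs, 166 mm deep, stand either side of the opening from the floor to the top of the opening. A 67 mm thick head sits across the top of both jambs, spanning the full outside width of the frame.


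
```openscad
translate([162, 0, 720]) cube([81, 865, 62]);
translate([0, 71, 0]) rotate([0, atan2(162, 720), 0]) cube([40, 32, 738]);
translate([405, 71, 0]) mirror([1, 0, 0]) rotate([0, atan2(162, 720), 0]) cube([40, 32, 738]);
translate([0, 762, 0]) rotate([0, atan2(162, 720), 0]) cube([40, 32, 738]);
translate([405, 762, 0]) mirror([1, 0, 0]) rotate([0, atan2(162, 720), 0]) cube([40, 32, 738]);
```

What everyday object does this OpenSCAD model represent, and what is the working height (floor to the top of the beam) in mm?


A sawhorse. The overall height is 782 mm.

A beam across two mirrored pairs of raked legs — a sawhorse. The beam's underside is at z = 720 (matching the legs' vertical rise in atan2(162, 720)) and the beam is 62 mm tall, so its top is at 720 + 62 = 782 mm. The raked legs top out at the beam's underside, so that is the highest point.


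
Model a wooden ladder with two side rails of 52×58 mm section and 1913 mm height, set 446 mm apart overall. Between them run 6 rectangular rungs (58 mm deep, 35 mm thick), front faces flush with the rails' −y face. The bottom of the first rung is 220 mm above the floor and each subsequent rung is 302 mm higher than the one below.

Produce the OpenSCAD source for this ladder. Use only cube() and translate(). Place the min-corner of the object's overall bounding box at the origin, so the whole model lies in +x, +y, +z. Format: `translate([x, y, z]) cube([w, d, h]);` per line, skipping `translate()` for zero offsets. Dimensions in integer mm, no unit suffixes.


cube([52, 58, 1913]);
translate([394, 0, 0]) cube([52, 58, 1913]);
translate([52, 0, 220]) cube([342, 58, 35]);
translate([52, 0, 522]) cube([342, 58, 35]);
translate([52, 0, 824]) cube([342, 58, 35]);
translate([52, 0, 1126]) cube([342, 58, 35]);
translate([52, 0, 1428]) cube([342, 58, 35]);
translate([52, 0, 1730]) cube([342, 58, 35]);


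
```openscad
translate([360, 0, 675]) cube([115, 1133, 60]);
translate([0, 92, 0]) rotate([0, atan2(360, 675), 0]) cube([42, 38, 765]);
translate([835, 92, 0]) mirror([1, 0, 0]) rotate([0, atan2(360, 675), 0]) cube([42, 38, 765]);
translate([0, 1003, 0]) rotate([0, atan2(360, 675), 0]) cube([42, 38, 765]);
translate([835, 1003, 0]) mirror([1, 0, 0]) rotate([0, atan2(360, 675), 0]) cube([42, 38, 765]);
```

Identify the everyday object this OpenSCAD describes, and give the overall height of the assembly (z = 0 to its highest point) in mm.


A sawhorse. The overall height is 735 mm.

A beam across two mirrored pairs of raked legs — a sawhorse. The beam's underside is at z = 675 (matching the legs' vertical rise in atan2(360, 675)) and the beam is 60 mm tall, so its top is at 675 + 60 = 735 mm. The raked legs top out at the beam's underside, so that is the highest point.


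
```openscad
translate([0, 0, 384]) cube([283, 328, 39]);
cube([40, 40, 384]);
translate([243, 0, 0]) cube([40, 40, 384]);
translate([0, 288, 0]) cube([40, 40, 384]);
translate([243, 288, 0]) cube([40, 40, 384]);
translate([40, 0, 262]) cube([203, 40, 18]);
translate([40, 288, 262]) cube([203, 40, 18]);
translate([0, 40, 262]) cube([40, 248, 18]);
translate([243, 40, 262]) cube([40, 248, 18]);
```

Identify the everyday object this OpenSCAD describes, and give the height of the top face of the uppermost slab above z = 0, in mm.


A stool. The seat height is 423 mm.

A 283×328×39 slab at z = 384 on four corner posts — a stool. The seat top is 384 + 39 = 423 mm.


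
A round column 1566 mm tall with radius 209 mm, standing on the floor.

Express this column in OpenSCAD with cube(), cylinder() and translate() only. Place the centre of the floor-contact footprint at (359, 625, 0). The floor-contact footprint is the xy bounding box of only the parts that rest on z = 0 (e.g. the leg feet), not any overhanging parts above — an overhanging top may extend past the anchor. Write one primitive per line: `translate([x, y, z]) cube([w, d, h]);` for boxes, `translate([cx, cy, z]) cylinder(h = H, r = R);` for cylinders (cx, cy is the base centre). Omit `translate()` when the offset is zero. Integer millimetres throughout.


translate([359, 625, 0]) cylinder(h = 1566, r = 209);


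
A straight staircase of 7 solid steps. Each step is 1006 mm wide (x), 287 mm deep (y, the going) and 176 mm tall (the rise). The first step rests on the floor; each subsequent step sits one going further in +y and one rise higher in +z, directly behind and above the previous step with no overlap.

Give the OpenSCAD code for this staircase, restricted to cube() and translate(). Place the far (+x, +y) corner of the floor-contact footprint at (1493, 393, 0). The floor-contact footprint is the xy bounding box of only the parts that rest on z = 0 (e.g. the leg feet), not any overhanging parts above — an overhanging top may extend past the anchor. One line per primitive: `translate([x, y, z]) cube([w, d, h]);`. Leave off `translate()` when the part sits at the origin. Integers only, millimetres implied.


translate([487, 106, 0]) cube([1006, 287, 176]);
translate([487, 393, 176]) cube([1006, 287, 176]);
translate([487, 680, 352]) cube([1006, 287, 176]);
translate([487, 967, 528]) cube([1006, 287, 176]);
translate([487, 1254, 704]) cube([1006, 287, 176]);
translate([487, 1541, 880]) cube([1006, 287, 176]);
translate([487, 1828, 1056]) cube([1006, 287, 176]);
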